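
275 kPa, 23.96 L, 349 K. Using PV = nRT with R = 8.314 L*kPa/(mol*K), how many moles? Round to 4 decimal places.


PV = nRT, solve for n = PV / (RT).
PV = 275 * 23.96 = 6589.0
RT = 8.314 * 349 = 2901.586
n = 6589.0 / 2901.586
n = 2.27082706 mol, rounded to 4 dp:

2.2708 mol


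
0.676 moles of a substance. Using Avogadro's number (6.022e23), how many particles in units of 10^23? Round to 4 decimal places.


N = n * NA, then divide by 1e23 for the requested units.
N / 1e23 = n * 6.022
N / 1e23 = 0.676 * 6.022
N / 1e23 = 4.070872, rounded to 4 dp:

4.0709


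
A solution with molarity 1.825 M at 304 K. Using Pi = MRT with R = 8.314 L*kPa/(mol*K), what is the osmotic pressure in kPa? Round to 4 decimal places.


Osmotic pressure (van't Hoff): Pi = M*R*T.
RT = 8.314 * 304 = 2527.456
Pi = 1.825 * 2527.456
Pi = 4612.6072 kPa, rounded to 4 dp:

4612.6072 kPa


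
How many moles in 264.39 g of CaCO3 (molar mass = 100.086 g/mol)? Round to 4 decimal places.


n = mass / M
n = 264.39 / 100.086
n = 2.6416282 mol, rounded to 4 dp:

2.6416 mol


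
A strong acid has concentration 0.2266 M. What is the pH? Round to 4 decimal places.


A strong acid dissociates completely, so [H+] equals the given concentration.
pH = -log10([H+]) = -log10(0.2266)
pH = 0.64474009, rounded to 4 dp:

0.6447


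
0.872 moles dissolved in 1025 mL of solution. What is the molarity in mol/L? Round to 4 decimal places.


Convert volume to liters: V_L = V_mL / 1000.
V_L = 1025 / 1000 = 1.025 L
M = n / V_L = 0.872 / 1.025
M = 0.85073171 mol/L, rounded to 4 dp:

0.8507 mol/L


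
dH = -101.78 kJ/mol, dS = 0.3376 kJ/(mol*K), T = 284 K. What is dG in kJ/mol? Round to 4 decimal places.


Gibbs: dG = dH - T*dS (consistent units, dS already in kJ/(mol*K)).
T*dS = 284 * 0.3376 = 95.8784
dG = -101.78 - (95.8784)
dG = -197.6584 kJ/mol, rounded to 4 dp:

-197.6584 kJ/mol


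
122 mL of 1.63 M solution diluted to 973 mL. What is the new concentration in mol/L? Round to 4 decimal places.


Dilution: M1*V1 = M2*V2, solve for M2.
M2 = M1*V1 / V2
M2 = 1.63 * 122 / 973
M2 = 198.86 / 973
M2 = 0.20437821 mol/L, rounded to 4 dp:

0.2044 mol/L


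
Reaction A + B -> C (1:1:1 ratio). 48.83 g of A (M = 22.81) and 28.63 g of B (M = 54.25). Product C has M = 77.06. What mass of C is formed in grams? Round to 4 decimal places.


Find moles of each reactant; the smaller value is the limiting reagent in a 1:1:1 reaction, so moles_C equals moles of the limiter.
n_A = mass_A / M_A = 48.83 / 22.81 = 2.140728 mol
n_B = mass_B / M_B = 28.63 / 54.25 = 0.527742 mol
Limiting reagent: B (smaller), n_limiting = 0.527742 mol
mass_C = n_limiting * M_C = 0.527742 * 77.06
mass_C = 40.66779852 g, rounded to 4 dp:

40.6678 g


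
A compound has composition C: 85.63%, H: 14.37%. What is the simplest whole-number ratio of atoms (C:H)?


Assume 100 g of compound, divide each mass% by atomic mass to get moles, then normalize by the smallest to get a raw atom ratio.
Moles per 100 g: C: 85.63/12.011 = 7.1293, H: 14.37/1.008 = 14.256
Raw ratio (divide by min = 7.1293): C: 1.0, H: 2.0
Multiply by 1 to clear fractions: C: 1.0 ~= 1, H: 2.0 ~= 2
Reduce by GCD to get the simplest whole-number ratio:

1:2


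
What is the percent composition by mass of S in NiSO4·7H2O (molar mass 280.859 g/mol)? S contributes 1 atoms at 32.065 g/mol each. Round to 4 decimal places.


pct = 100 * (n_elem * M_elem) / M_total
mass_contribution = 1 * 32.065 = 32.065 g/mol
pct = 100 * 32.065 / 280.859
pct = 11.41676072 %, rounded to 4 dp:

11.4168 %


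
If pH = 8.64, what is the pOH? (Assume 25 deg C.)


At 25 deg C, pH + pOH = 14.
pOH = 14 - pH = 14 - 8.64
pOH = 5.36:

5.36


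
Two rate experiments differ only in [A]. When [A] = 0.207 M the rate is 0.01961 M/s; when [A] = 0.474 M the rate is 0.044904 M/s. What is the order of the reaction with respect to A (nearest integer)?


Rate is proportional to [A]^n, so rate2/rate1 = ([A]2/[A]1)^n. Take logs to solve for n.
rate2/rate1 = 0.044904 / 0.01961 = 2.2899
[A]2/[A]1 = 0.474 / 0.207 = 2.2899
n = ln(2.2899) / ln(2.2899) = 1.0
Nearest integer order:

1


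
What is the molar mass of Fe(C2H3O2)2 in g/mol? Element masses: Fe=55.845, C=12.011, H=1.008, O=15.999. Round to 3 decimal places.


M = sum(count * atomic_mass) over atoms.
M = 1*55.845 + 4*12.011 + 6*1.008 + 4*15.999
M = 55.845 + 48.044 + 6.048 + 63.996
M = 173.933 g/mol, rounded to 3 dp:

173.933 g/mol


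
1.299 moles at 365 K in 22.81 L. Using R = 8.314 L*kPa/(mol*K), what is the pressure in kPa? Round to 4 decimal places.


PV = nRT, solve for P = nRT / V.
nRT = 1.299 * 8.314 * 365 = 3941.9584
P = 3941.9584 / 22.81
P = 172.8171153 kPa, rounded to 4 dp:

172.8171 kPa


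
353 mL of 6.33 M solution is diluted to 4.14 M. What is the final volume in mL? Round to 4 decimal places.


Dilution: M1*V1 = M2*V2, solve for V2.
V2 = M1*V1 / M2
V2 = 6.33 * 353 / 4.14
V2 = 2234.49 / 4.14
V2 = 539.73188406 mL, rounded to 4 dp:

539.7319 mL


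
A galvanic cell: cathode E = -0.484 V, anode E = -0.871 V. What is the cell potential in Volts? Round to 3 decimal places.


Standard cell potential: E_cell = E_cathode - E_anode.
E_cell = -0.484 - (-0.871)
E_cell = 0.387 V, rounded to 3 dp:

0.387 V


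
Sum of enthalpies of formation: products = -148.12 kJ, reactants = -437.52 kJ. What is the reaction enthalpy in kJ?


dH_rxn = sum(dH_f products) - sum(dH_f reactants)
dH_rxn = -148.12 - (-437.52)
dH_rxn = 289.4 kJ:

289.40 kJ


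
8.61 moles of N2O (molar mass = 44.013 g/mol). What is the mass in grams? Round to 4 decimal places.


mass = n * M
mass = 8.61 * 44.013
mass = 378.95193 g, rounded to 4 dp:

378.9519 g


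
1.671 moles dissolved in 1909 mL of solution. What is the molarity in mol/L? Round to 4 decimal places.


Convert volume to liters: V_L = V_mL / 1000.
V_L = 1909 / 1000 = 1.909 L
M = n / V_L = 1.671 / 1.909
M = 0.8753274 mol/L, rounded to 4 dp:

0.8753 mol/L


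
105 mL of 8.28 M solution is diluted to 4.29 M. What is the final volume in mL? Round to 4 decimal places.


Dilution: M1*V1 = M2*V2, solve for V2.
V2 = M1*V1 / M2
V2 = 8.28 * 105 / 4.29
V2 = 869.4 / 4.29
V2 = 202.65734266 mL, rounded to 4 dp:

202.6573 mL


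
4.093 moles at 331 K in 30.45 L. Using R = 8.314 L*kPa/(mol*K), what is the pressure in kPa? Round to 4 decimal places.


PV = nRT, solve for P = nRT / V.
nRT = 4.093 * 8.314 * 331 = 11263.6659
P = 11263.6659 / 30.45
P = 369.90692611 kPa, rounded to 4 dp:

369.9069 kPa


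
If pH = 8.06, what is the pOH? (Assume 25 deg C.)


At 25 deg C, pH + pOH = 14.
pOH = 14 - pH = 14 - 8.06
pOH = 5.94:

5.94


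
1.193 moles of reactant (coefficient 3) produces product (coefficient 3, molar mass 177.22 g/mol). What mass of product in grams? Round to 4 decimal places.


Use the coefficient ratio to convert reactant moles to product moles, then multiply by the product's molar mass.
moles_P = moles_R * (coeff_P / coeff_R) = 1.193 * (3/3) = 1.193
mass_P = moles_P * M_P = 1.193 * 177.22
mass_P = 211.42346 g, rounded to 4 dp:

211.4235 g


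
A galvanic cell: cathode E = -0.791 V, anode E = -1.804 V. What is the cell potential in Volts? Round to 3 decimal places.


Standard cell potential: E_cell = E_cathode - E_anode.
E_cell = -0.791 - (-1.804)
E_cell = 1.013 V, rounded to 3 dp:

1.013 V


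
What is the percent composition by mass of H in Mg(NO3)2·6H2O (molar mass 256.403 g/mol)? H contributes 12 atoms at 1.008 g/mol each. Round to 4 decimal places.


pct = 100 * (n_elem * M_elem) / M_total
mass_contribution = 12 * 1.008 = 12.096 g/mol
pct = 100 * 12.096 / 256.403
pct = 4.71757351 %, rounded to 4 dp:

4.7176 %


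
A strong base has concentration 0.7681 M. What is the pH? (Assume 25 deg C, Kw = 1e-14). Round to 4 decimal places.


A strong base dissociates completely, so [OH-] equals the given concentration.
pOH = -log10([OH-]) = -log10(0.7681) = 0.114582
pH = 14 - pOH = 14 - 0.114582
pH = 13.885418, rounded to 4 dp:

13.8854


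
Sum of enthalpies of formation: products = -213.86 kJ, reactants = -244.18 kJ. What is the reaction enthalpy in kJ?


dH_rxn = sum(dH_f products) - sum(dH_f reactants)
dH_rxn = -213.86 - (-244.18)
dH_rxn = 30.32 kJ:

30.32 kJ


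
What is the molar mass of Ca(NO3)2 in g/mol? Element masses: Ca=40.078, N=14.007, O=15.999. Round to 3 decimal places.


M = sum(count * atomic_mass) over atoms.
M = 1*40.078 + 2*14.007 + 6*15.999
M = 40.078 + 28.014 + 95.994
M = 164.086 g/mol, rounded to 3 dp:

164.086 g/mol


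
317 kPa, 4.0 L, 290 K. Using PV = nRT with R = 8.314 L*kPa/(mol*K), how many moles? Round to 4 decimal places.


PV = nRT, solve for n = PV / (RT).
PV = 317 * 4.0 = 1268.0
RT = 8.314 * 290 = 2411.06
n = 1268.0 / 2411.06
n = 0.52590977 mol, rounded to 4 dp:

0.5259 mol


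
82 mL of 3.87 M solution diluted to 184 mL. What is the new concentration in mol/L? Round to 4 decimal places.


Dilution: M1*V1 = M2*V2, solve for M2.
M2 = M1*V1 / V2
M2 = 3.87 * 82 / 184
M2 = 317.34 / 184
M2 = 1.72467391 mol/L, rounded to 4 dp:

1.7247 mol/L


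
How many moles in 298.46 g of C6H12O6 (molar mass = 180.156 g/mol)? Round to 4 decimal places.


n = mass / M
n = 298.46 / 180.156
n = 1.65667533 mol, rounded to 4 dp:

1.6567 mol


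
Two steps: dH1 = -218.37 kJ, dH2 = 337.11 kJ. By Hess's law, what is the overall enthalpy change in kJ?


Hess's law: enthalpy is a state function, so add the step enthalpies.
dH_total = dH1 + dH2 = -218.37 + (337.11)
dH_total = 118.74 kJ:

118.74 kJ


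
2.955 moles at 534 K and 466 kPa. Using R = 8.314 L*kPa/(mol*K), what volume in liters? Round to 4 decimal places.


PV = nRT, solve for V = nRT / P.
nRT = 2.955 * 8.314 * 534 = 13119.2426
V = 13119.2426 / 466
V = 28.15288112 L, rounded to 4 dp:

28.1529 L


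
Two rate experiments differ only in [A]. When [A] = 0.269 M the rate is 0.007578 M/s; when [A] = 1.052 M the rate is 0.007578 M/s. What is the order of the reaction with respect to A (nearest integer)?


Rate is proportional to [A]^n, so rate2/rate1 = ([A]2/[A]1)^n. Take logs to solve for n.
rate2/rate1 = 0.007578 / 0.007578 = 1.0
[A]2/[A]1 = 1.052 / 0.269 = 3.9108
n = ln(1.0) / ln(3.9108) = 0.0
Nearest integer order:

0


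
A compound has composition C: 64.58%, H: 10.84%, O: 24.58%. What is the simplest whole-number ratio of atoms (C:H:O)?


Assume 100 g of compound, divide each mass% by atomic mass to get moles, then normalize by the smallest to get a raw atom ratio.
Moles per 100 g: C: 64.58/12.011 = 5.3767, H: 10.84/1.008 = 10.754, O: 24.58/15.999 = 1.5363
Raw ratio (divide by min = 1.5363): C: 3.5, H: 7.0, O: 1.0
Multiply by 2 to clear fractions: C: 6.999 ~= 7, H: 13.999 ~= 14, O: 2.0 ~= 2
Reduce by GCD to get the simplest whole-number ratio:

7:14:2


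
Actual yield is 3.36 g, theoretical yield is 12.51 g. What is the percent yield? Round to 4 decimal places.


% yield = 100 * actual / theoretical
% yield = 100 * 3.36 / 12.51
% yield = 26.85851319 %, rounded to 4 dp:

26.8585 %


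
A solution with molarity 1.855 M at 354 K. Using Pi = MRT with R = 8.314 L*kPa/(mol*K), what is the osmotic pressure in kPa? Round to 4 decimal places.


Osmotic pressure (van't Hoff): Pi = M*R*T.
RT = 8.314 * 354 = 2943.156
Pi = 1.855 * 2943.156
Pi = 5459.55438 kPa, rounded to 4 dp:

5459.5544 kPa


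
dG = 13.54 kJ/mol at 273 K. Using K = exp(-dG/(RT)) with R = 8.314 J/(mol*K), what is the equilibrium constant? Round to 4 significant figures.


dG is in kJ/mol; multiply by 1000 to match R in J/(mol*K).
RT = 8.314 * 273 = 2269.722 J/mol
exponent = -dG*1000 / (RT) = -(13.54*1000) / 2269.722 = -5.96548828
K = exp(-5.96548828)
K = 0.0025657915, rounded to 4 significant figures:

0.002566


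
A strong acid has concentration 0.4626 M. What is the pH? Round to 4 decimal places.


A strong acid dissociates completely, so [H+] equals the given concentration.
pH = -log10([H+]) = -log10(0.4626)
pH = 0.33479437, rounded to 4 dp:

0.3348


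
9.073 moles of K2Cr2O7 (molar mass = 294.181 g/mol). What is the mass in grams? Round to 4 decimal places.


mass = n * M
mass = 9.073 * 294.181
mass = 2669.104213 g, rounded to 4 dp:

2669.1042 g


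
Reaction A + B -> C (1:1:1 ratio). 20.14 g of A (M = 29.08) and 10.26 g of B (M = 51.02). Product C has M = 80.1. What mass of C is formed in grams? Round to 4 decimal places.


Find moles of each reactant; the smaller value is the limiting reagent in a 1:1:1 reaction, so moles_C equals moles of the limiter.
n_A = mass_A / M_A = 20.14 / 29.08 = 0.692572 mol
n_B = mass_B / M_B = 10.26 / 51.02 = 0.201098 mol
Limiting reagent: B (smaller), n_limiting = 0.201098 mol
mass_C = n_limiting * M_C = 0.201098 * 80.1
mass_C = 16.1079498 g, rounded to 4 dp:

16.1079 g


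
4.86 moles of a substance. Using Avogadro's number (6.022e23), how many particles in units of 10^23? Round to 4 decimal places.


N = n * NA, then divide by 1e23 for the requested units.
N / 1e23 = n * 6.022
N / 1e23 = 4.86 * 6.022
N / 1e23 = 29.26692, rounded to 4 dp:

29.2669


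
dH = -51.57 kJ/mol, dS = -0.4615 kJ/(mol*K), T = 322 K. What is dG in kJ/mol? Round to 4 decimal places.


Gibbs: dG = dH - T*dS (consistent units, dS already in kJ/(mol*K)).
T*dS = 322 * -0.4615 = -148.603
dG = -51.57 - (-148.603)
dG = 97.033 kJ/mol, rounded to 4 dp:

97.0330 kJ/mol


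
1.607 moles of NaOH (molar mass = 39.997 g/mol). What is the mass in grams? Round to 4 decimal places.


mass = n * M
mass = 1.607 * 39.997
mass = 64.275179 g, rounded to 4 dp:

64.2752 g


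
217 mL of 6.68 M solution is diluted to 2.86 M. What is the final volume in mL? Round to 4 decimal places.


Dilution: M1*V1 = M2*V2, solve for V2.
V2 = M1*V1 / M2
V2 = 6.68 * 217 / 2.86
V2 = 1449.56 / 2.86
V2 = 506.83916084 mL, rounded to 4 dp:

506.8392 mL


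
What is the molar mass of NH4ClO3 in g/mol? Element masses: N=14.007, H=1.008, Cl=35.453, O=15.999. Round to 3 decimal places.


M = sum(count * atomic_mass) over atoms.
M = 1*14.007 + 4*1.008 + 1*35.453 + 3*15.999
M = 14.007 + 4.032 + 35.453 + 47.997
M = 101.489 g/mol, rounded to 3 dp:

101.489 g/mol


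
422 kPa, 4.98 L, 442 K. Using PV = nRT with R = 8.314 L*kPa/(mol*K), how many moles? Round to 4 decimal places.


PV = nRT, solve for n = PV / (RT).
PV = 422 * 4.98 = 2101.56
RT = 8.314 * 442 = 3674.788
n = 2101.56 / 3674.788
n = 0.57188605 mol, rounded to 4 dp:

0.5719 mol


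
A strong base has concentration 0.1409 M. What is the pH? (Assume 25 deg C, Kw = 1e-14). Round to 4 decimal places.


A strong base dissociates completely, so [OH-] equals the given concentration.
pOH = -log10([OH-]) = -log10(0.1409) = 0.851089
pH = 14 - pOH = 14 - 0.851089
pH = 13.148911, rounded to 4 dp:

13.1489


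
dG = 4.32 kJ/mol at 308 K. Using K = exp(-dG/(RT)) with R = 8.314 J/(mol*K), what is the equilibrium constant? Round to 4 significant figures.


dG is in kJ/mol; multiply by 1000 to match R in J/(mol*K).
RT = 8.314 * 308 = 2560.712 J/mol
exponent = -dG*1000 / (RT) = -(4.32*1000) / 2560.712 = -1.68703079
K = exp(-1.68703079)
K = 0.18506822, rounded to 4 significant figures:

0.1851


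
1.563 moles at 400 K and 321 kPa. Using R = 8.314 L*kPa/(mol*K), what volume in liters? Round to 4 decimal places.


PV = nRT, solve for V = nRT / P.
nRT = 1.563 * 8.314 * 400 = 5197.9128
V = 5197.9128 / 321
V = 16.19287477 L, rounded to 4 dp:

16.1929 L


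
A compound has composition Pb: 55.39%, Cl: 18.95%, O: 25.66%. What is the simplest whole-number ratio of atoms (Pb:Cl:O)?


Assume 100 g of compound, divide each mass% by atomic mass to get moles, then normalize by the smallest to get a raw atom ratio.
Moles per 100 g: Pb: 55.39/207.2 = 0.2673, Cl: 18.95/35.453 = 0.5345, O: 25.66/15.999 = 1.6039
Raw ratio (divide by min = 0.2673): Pb: 1.0, Cl: 1.999, O: 6.0
Multiply by 1 to clear fractions: Pb: 1.0 ~= 1, Cl: 1.999 ~= 2, O: 6.0 ~= 6
Reduce by GCD to get the simplest whole-number ratio:

1:2:6


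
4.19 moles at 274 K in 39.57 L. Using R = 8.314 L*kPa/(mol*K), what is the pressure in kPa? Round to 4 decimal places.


PV = nRT, solve for P = nRT / V.
nRT = 4.19 * 8.314 * 274 = 9544.9708
P = 9544.9708 / 39.57
P = 241.21735658 kPa, rounded to 4 dp:

241.2174 kPa


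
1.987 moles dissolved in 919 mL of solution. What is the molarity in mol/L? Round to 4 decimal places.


Convert volume to liters: V_L = V_mL / 1000.
V_L = 919 / 1000 = 0.919 L
M = n / V_L = 1.987 / 0.919
M = 2.16213275 mol/L, rounded to 4 dp:

2.1621 mol/L


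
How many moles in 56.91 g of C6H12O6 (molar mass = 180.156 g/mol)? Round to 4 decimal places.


n = mass / M
n = 56.91 / 180.156
n = 0.31589289 mol, rounded to 4 dp:

0.3159 mol


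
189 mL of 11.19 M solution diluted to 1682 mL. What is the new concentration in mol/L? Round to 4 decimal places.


Dilution: M1*V1 = M2*V2, solve for M2.
M2 = M1*V1 / V2
M2 = 11.19 * 189 / 1682
M2 = 2114.91 / 1682
M2 = 1.25737812 mol/L, rounded to 4 dp:

1.2574 mol/L


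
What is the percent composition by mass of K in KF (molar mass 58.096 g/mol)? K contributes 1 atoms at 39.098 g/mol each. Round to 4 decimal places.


pct = 100 * (n_elem * M_elem) / M_total
mass_contribution = 1 * 39.098 = 39.098 g/mol
pct = 100 * 39.098 / 58.096
pct = 67.29895346 %, rounded to 4 dp:

67.2990 %


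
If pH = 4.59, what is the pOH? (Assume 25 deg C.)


At 25 deg C, pH + pOH = 14.
pOH = 14 - pH = 14 - 4.59
pOH = 9.41:

9.41


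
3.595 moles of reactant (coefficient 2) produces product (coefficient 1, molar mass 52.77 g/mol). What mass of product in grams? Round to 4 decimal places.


Use the coefficient ratio to convert reactant moles to product moles, then multiply by the product's molar mass.
moles_P = moles_R * (coeff_P / coeff_R) = 3.595 * (1/2) = 1.7975
mass_P = moles_P * M_P = 1.7975 * 52.77
mass_P = 94.854075 g, rounded to 4 dp:

94.8541 g


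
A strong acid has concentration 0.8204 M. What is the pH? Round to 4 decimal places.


A strong acid dissociates completely, so [H+] equals the given concentration.
pH = -log10([H+]) = -log10(0.8204)
pH = 0.08597435, rounded to 4 dp:

0.0860


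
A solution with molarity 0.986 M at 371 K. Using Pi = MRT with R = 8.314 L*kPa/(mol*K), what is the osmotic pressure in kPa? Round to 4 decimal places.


Osmotic pressure (van't Hoff): Pi = M*R*T.
RT = 8.314 * 371 = 3084.494
Pi = 0.986 * 3084.494
Pi = 3041.311084 kPa, rounded to 4 dp:

3041.3111 kPa


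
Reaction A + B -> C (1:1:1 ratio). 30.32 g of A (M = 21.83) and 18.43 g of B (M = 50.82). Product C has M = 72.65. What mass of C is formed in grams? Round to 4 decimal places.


Find moles of each reactant; the smaller value is the limiting reagent in a 1:1:1 reaction, so moles_C equals moles of the limiter.
n_A = mass_A / M_A = 30.32 / 21.83 = 1.388914 mol
n_B = mass_B / M_B = 18.43 / 50.82 = 0.362652 mol
Limiting reagent: B (smaller), n_limiting = 0.362652 mol
mass_C = n_limiting * M_C = 0.362652 * 72.65
mass_C = 26.3466678 g, rounded to 4 dp:

26.3467 g


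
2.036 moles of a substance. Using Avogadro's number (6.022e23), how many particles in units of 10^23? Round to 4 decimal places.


N = n * NA, then divide by 1e23 for the requested units.
N / 1e23 = n * 6.022
N / 1e23 = 2.036 * 6.022
N / 1e23 = 12.260792, rounded to 4 dp:

12.2608


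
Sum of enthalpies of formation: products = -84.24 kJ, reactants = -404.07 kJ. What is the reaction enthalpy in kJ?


dH_rxn = sum(dH_f products) - sum(dH_f reactants)
dH_rxn = -84.24 - (-404.07)
dH_rxn = 319.83 kJ:

319.83 kJ


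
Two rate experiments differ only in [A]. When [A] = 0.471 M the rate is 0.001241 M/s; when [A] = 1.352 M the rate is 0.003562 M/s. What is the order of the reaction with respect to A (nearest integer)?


Rate is proportional to [A]^n, so rate2/rate1 = ([A]2/[A]1)^n. Take logs to solve for n.
rate2/rate1 = 0.003562 / 0.001241 = 2.8703
[A]2/[A]1 = 1.352 / 0.471 = 2.8705
n = ln(2.8703) / ln(2.8705) = 1.0
Nearest integer order:

1


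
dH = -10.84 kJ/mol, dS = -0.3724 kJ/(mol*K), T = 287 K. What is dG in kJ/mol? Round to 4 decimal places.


Gibbs: dG = dH - T*dS (consistent units, dS already in kJ/(mol*K)).
T*dS = 287 * -0.3724 = -106.8788
dG = -10.84 - (-106.8788)
dG = 96.0388 kJ/mol, rounded to 4 dp:

96.0388 kJ/mol


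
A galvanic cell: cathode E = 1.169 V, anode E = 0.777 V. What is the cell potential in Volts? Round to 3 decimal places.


Standard cell potential: E_cell = E_cathode - E_anode.
E_cell = 1.169 - (0.777)
E_cell = 0.392 V, rounded to 3 dp:

0.392 V


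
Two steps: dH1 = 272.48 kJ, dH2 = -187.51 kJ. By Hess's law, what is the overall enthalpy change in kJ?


Hess's law: enthalpy is a state function, so add the step enthalpies.
dH_total = dH1 + dH2 = 272.48 + (-187.51)
dH_total = 84.97 kJ:

84.97 kJ


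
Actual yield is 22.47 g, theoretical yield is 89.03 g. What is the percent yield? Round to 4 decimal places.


% yield = 100 * actual / theoretical
% yield = 100 * 22.47 / 89.03
% yield = 25.23868359 %, rounded to 4 dp:

25.2387 %


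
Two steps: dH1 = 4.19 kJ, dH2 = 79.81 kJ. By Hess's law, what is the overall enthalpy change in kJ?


Hess's law: enthalpy is a state function, so add the step enthalpies.
dH_total = dH1 + dH2 = 4.19 + (79.81)
dH_total = 84.0 kJ:

84.00 kJ


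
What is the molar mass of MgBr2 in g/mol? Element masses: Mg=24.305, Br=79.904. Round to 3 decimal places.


M = sum(count * atomic_mass) over atoms.
M = 1*24.305 + 2*79.904
M = 24.305 + 159.808
M = 184.113 g/mol, rounded to 3 dp:

184.113 g/mol


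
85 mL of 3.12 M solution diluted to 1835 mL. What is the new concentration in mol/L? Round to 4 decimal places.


Dilution: M1*V1 = M2*V2, solve for M2.
M2 = M1*V1 / V2
M2 = 3.12 * 85 / 1835
M2 = 265.2 / 1835
M2 = 0.14452316 mol/L, rounded to 4 dp:

0.1445 mol/L


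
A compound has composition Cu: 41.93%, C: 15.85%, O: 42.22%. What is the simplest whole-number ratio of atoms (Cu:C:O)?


Assume 100 g of compound, divide each mass% by atomic mass to get moles, then normalize by the smallest to get a raw atom ratio.
Moles per 100 g: Cu: 41.93/63.546 = 0.6598, C: 15.85/12.011 = 1.3196, O: 42.22/15.999 = 2.6389
Raw ratio (divide by min = 0.6598): Cu: 1.0, C: 2.0, O: 3.999
Multiply by 1 to clear fractions: Cu: 1.0 ~= 1, C: 2.0 ~= 2, O: 3.999 ~= 4
Reduce by GCD to get the simplest whole-number ratio:

1:2:4


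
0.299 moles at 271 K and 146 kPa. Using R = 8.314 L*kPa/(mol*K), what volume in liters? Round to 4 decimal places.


PV = nRT, solve for V = nRT / P.
nRT = 0.299 * 8.314 * 271 = 673.6751
V = 673.6751 / 146
V = 4.61421301 L, rounded to 4 dp:

4.6142 L


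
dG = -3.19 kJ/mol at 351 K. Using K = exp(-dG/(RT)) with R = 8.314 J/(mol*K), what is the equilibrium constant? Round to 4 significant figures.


dG is in kJ/mol; multiply by 1000 to match R in J/(mol*K).
RT = 8.314 * 351 = 2918.214 J/mol
exponent = -dG*1000 / (RT) = -(-3.19*1000) / 2918.214 = 1.09313436
K = exp(1.09313436)
K = 2.9836111, rounded to 4 significant figures:

2.984


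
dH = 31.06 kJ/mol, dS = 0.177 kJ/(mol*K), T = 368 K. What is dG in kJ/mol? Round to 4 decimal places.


Gibbs: dG = dH - T*dS (consistent units, dS already in kJ/(mol*K)).
T*dS = 368 * 0.177 = 65.136
dG = 31.06 - (65.136)
dG = -34.076 kJ/mol, rounded to 4 dp:

-34.0760 kJ/mol


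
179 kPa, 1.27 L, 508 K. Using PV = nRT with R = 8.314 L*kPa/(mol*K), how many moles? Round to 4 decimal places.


PV = nRT, solve for n = PV / (RT).
PV = 179 * 1.27 = 227.33
RT = 8.314 * 508 = 4223.512
n = 227.33 / 4223.512
n = 0.05382487 mol, rounded to 4 dp:

0.0538 mol


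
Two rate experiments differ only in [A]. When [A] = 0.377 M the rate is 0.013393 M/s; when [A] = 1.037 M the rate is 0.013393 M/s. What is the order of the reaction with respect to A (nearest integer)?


Rate is proportional to [A]^n, so rate2/rate1 = ([A]2/[A]1)^n. Take logs to solve for n.
rate2/rate1 = 0.013393 / 0.013393 = 1.0
[A]2/[A]1 = 1.037 / 0.377 = 2.7507
n = ln(1.0) / ln(2.7507) = 0.0
Nearest integer order:

0


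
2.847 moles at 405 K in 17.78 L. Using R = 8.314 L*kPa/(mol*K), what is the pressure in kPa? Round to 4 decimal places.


PV = nRT, solve for P = nRT / V.
nRT = 2.847 * 8.314 * 405 = 9586.333
P = 9586.333 / 17.78
P = 539.16383577 kPa, rounded to 4 dp:

539.1638 kPa


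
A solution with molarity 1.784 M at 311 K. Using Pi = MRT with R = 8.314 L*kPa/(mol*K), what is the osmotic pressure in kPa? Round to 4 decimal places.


Osmotic pressure (van't Hoff): Pi = M*R*T.
RT = 8.314 * 311 = 2585.654
Pi = 1.784 * 2585.654
Pi = 4612.806736 kPa, rounded to 4 dp:

4612.8067 kPa


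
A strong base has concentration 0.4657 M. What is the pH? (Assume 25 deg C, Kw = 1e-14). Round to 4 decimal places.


A strong base dissociates completely, so [OH-] equals the given concentration.
pOH = -log10([OH-]) = -log10(0.4657) = 0.331894
pH = 14 - pOH = 14 - 0.331894
pH = 13.668106, rounded to 4 dp:

13.6681


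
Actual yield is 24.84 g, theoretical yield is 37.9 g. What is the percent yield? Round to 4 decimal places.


% yield = 100 * actual / theoretical
% yield = 100 * 24.84 / 37.9
% yield = 65.5408971 %, rounded to 4 dp:

65.5409 %


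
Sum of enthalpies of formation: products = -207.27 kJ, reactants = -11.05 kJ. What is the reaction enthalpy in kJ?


dH_rxn = sum(dH_f products) - sum(dH_f reactants)
dH_rxn = -207.27 - (-11.05)
dH_rxn = -196.22 kJ:

-196.22 kJ


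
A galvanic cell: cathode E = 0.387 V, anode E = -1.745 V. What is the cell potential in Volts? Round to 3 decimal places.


Standard cell potential: E_cell = E_cathode - E_anode.
E_cell = 0.387 - (-1.745)
E_cell = 2.132 V, rounded to 3 dp:

2.132 V


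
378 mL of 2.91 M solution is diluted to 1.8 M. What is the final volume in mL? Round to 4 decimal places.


Dilution: M1*V1 = M2*V2, solve for V2.
V2 = M1*V1 / M2
V2 = 2.91 * 378 / 1.8
V2 = 1099.98 / 1.8
V2 = 611.1 mL, rounded to 4 dp:

611.1000 mL


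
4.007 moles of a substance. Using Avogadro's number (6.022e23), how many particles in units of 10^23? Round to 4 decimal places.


N = n * NA, then divide by 1e23 for the requested units.
N / 1e23 = n * 6.022
N / 1e23 = 4.007 * 6.022
N / 1e23 = 24.130154, rounded to 4 dp:

24.1302


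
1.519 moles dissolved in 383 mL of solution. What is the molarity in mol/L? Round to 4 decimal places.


Convert volume to liters: V_L = V_mL / 1000.
V_L = 383 / 1000 = 0.383 L
M = n / V_L = 1.519 / 0.383
M = 3.96605744 mol/L, rounded to 4 dp:

3.9661 mol/L


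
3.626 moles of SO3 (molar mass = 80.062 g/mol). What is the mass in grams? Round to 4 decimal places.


mass = n * M
mass = 3.626 * 80.062
mass = 290.304812 g, rounded to 4 dp:

290.3048 g


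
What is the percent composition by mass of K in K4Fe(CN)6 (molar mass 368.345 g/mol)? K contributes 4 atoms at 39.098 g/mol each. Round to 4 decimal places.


pct = 100 * (n_elem * M_elem) / M_total
mass_contribution = 4 * 39.098 = 156.392 g/mol
pct = 100 * 156.392 / 368.345
pct = 42.45802169 %, rounded to 4 dp:

42.4580 %


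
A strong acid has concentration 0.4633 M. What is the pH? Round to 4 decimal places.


A strong acid dissociates completely, so [H+] equals the given concentration.
pH = -log10([H+]) = -log10(0.4633)
pH = 0.3341377, rounded to 4 dp:

0.3341


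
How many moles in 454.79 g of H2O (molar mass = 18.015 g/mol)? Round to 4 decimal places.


n = mass / M
n = 454.79 / 18.015
n = 25.24507355 mol, rounded to 4 dp:

25.2451 mol


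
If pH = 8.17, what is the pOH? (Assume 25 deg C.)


At 25 deg C, pH + pOH = 14.
pOH = 14 - pH = 14 - 8.17
pOH = 5.83:

5.83


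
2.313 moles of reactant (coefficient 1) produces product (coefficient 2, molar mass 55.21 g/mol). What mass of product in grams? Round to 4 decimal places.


Use the coefficient ratio to convert reactant moles to product moles, then multiply by the product's molar mass.
moles_P = moles_R * (coeff_P / coeff_R) = 2.313 * (2/1) = 4.626
mass_P = moles_P * M_P = 4.626 * 55.21
mass_P = 255.40146 g, rounded to 4 dp:

255.4015 g


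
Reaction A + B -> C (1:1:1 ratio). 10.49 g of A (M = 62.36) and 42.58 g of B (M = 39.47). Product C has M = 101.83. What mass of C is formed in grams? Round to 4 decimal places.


Find moles of each reactant; the smaller value is the limiting reagent in a 1:1:1 reaction, so moles_C equals moles of the limiter.
n_A = mass_A / M_A = 10.49 / 62.36 = 0.168217 mol
n_B = mass_B / M_B = 42.58 / 39.47 = 1.078794 mol
Limiting reagent: A (smaller), n_limiting = 0.168217 mol
mass_C = n_limiting * M_C = 0.168217 * 101.83
mass_C = 17.12953711 g, rounded to 4 dp:

17.1295 g


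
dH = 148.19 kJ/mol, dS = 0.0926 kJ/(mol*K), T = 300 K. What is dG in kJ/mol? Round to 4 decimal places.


Gibbs: dG = dH - T*dS (consistent units, dS already in kJ/(mol*K)).
T*dS = 300 * 0.0926 = 27.78
dG = 148.19 - (27.78)
dG = 120.41 kJ/mol, rounded to 4 dp:

120.4100 kJ/mol


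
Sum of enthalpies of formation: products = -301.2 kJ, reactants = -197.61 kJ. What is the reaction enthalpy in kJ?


dH_rxn = sum(dH_f products) - sum(dH_f reactants)
dH_rxn = -301.2 - (-197.61)
dH_rxn = -103.59 kJ:

-103.59 kJ


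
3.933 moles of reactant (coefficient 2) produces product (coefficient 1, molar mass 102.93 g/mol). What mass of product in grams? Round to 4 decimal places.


Use the coefficient ratio to convert reactant moles to product moles, then multiply by the product's molar mass.
moles_P = moles_R * (coeff_P / coeff_R) = 3.933 * (1/2) = 1.9665
mass_P = moles_P * M_P = 1.9665 * 102.93
mass_P = 202.411845 g, rounded to 4 dp:

202.4118 g


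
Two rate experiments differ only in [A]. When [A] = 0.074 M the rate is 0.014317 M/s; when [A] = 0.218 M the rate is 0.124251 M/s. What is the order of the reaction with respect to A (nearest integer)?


Rate is proportional to [A]^n, so rate2/rate1 = ([A]2/[A]1)^n. Take logs to solve for n.
rate2/rate1 = 0.124251 / 0.014317 = 8.6786
[A]2/[A]1 = 0.218 / 0.074 = 2.9459
n = ln(8.6786) / ln(2.9459) = 2.0
Nearest integer order:

2


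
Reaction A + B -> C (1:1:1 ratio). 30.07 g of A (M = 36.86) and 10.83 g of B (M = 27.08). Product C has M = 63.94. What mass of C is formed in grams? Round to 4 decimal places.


Find moles of each reactant; the smaller value is the limiting reagent in a 1:1:1 reaction, so moles_C equals moles of the limiter.
n_A = mass_A / M_A = 30.07 / 36.86 = 0.815789 mol
n_B = mass_B / M_B = 10.83 / 27.08 = 0.399926 mol
Limiting reagent: B (smaller), n_limiting = 0.399926 mol
mass_C = n_limiting * M_C = 0.399926 * 63.94
mass_C = 25.57126844 g, rounded to 4 dp:

25.5713 g


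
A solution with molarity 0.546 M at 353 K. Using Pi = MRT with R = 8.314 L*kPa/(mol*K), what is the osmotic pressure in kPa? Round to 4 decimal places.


Osmotic pressure (van't Hoff): Pi = M*R*T.
RT = 8.314 * 353 = 2934.842
Pi = 0.546 * 2934.842
Pi = 1602.423732 kPa, rounded to 4 dp:

1602.4237 kPa


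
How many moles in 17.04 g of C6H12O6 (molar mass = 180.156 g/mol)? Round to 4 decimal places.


n = mass / M
n = 17.04 / 180.156
n = 0.09458469 mol, rounded to 4 dp:

0.0946 mol


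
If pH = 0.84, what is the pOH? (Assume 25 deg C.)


At 25 deg C, pH + pOH = 14.
pOH = 14 - pH = 14 - 0.84
pOH = 13.16:

13.16


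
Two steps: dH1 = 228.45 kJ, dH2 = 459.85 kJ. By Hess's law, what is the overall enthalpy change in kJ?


Hess's law: enthalpy is a state function, so add the step enthalpies.
dH_total = dH1 + dH2 = 228.45 + (459.85)
dH_total = 688.3 kJ:

688.30 kJ


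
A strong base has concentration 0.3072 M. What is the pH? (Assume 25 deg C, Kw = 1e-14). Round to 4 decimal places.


A strong base dissociates completely, so [OH-] equals the given concentration.
pOH = -log10([OH-]) = -log10(0.3072) = 0.512579
pH = 14 - pOH = 14 - 0.512579
pH = 13.487421, rounded to 4 dp:

13.4874


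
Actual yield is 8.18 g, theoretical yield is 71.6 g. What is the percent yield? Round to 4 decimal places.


% yield = 100 * actual / theoretical
% yield = 100 * 8.18 / 71.6
% yield = 11.42458101 %, rounded to 4 dp:

11.4246 %


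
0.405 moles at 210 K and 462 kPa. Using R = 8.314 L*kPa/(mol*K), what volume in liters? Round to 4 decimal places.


PV = nRT, solve for V = nRT / P.
nRT = 0.405 * 8.314 * 210 = 707.1057
V = 707.1057 / 462
V = 1.53053182 L, rounded to 4 dp:

1.5305 L


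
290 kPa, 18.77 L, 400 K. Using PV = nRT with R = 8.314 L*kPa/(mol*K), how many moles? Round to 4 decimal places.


PV = nRT, solve for n = PV / (RT).
PV = 290 * 18.77 = 5443.3
RT = 8.314 * 400 = 3325.6
n = 5443.3 / 3325.6
n = 1.63678735 mol, rounded to 4 dp:

1.6368 mol


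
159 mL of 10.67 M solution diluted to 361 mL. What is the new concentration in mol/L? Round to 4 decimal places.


Dilution: M1*V1 = M2*V2, solve for M2.
M2 = M1*V1 / V2
M2 = 10.67 * 159 / 361
M2 = 1696.53 / 361
M2 = 4.69952909 mol/L, rounded to 4 dp:

4.6995 mol/L


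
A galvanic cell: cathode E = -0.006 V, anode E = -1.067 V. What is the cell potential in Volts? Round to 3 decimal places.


Standard cell potential: E_cell = E_cathode - E_anode.
E_cell = -0.006 - (-1.067)
E_cell = 1.061 V, rounded to 3 dp:

1.061 V


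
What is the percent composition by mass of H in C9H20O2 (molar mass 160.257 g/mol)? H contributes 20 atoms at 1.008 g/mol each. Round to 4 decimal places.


pct = 100 * (n_elem * M_elem) / M_total
mass_contribution = 20 * 1.008 = 20.16 g/mol
pct = 100 * 20.16 / 160.257
pct = 12.57979371 %, rounded to 4 dp:

12.5798 %


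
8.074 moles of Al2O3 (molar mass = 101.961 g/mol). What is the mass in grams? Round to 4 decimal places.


mass = n * M
mass = 8.074 * 101.961
mass = 823.233114 g, rounded to 4 dp:

823.2331 g


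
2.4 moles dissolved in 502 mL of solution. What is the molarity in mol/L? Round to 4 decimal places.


Convert volume to liters: V_L = V_mL / 1000.
V_L = 502 / 1000 = 0.502 L
M = n / V_L = 2.4 / 0.502
M = 4.78087649 mol/L, rounded to 4 dp:

4.7809 mol/L


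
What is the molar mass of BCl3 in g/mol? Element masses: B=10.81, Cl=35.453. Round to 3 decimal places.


M = sum(count * atomic_mass) over atoms.
M = 1*10.81 + 3*35.453
M = 10.81 + 106.359
M = 117.169 g/mol, rounded to 3 dp:

117.169 g/mol


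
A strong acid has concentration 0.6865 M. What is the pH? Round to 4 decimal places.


A strong acid dissociates completely, so [H+] equals the given concentration.
pH = -log10([H+]) = -log10(0.6865)
pH = 0.16335946, rounded to 4 dp:

0.1634


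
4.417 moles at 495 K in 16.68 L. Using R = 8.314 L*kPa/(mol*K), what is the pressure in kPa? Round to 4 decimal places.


PV = nRT, solve for P = nRT / V.
nRT = 4.417 * 8.314 * 495 = 18177.8543
P = 18177.8543 / 16.68
P = 1089.79941847 kPa, rounded to 4 dp:

1089.7994 kPa


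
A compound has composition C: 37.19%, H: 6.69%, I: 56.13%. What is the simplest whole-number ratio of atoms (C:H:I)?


Assume 100 g of compound, divide each mass% by atomic mass to get moles, then normalize by the smallest to get a raw atom ratio.
Moles per 100 g: C: 37.19/12.011 = 3.0963, H: 6.69/1.008 = 6.6369, I: 56.13/126.904 = 0.4423
Raw ratio (divide by min = 0.4423): C: 7.0, H: 15.005, I: 1.0
Multiply by 1 to clear fractions: C: 7.0 ~= 7, H: 15.005 ~= 15, I: 1.0 ~= 1
Reduce by GCD to get the simplest whole-number ratio:

7:15:1


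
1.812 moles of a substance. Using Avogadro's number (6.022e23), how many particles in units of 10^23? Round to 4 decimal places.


N = n * NA, then divide by 1e23 for the requested units.
N / 1e23 = n * 6.022
N / 1e23 = 1.812 * 6.022
N / 1e23 = 10.911864, rounded to 4 dp:

10.9119


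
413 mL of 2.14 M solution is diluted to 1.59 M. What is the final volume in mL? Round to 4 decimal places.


Dilution: M1*V1 = M2*V2, solve for V2.
V2 = M1*V1 / M2
V2 = 2.14 * 413 / 1.59
V2 = 883.82 / 1.59
V2 = 555.86163522 mL, rounded to 4 dp:

555.8616 mL


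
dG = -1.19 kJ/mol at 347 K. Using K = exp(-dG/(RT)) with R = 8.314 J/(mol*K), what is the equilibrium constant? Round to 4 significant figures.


dG is in kJ/mol; multiply by 1000 to match R in J/(mol*K).
RT = 8.314 * 347 = 2884.958 J/mol
exponent = -dG*1000 / (RT) = -(-1.19*1000) / 2884.958 = 0.41248434
K = exp(0.41248434)
K = 1.5105659, rounded to 4 significant figures:

1.511


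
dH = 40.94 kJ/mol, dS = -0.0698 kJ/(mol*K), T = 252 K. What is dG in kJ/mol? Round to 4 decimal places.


Gibbs: dG = dH - T*dS (consistent units, dS already in kJ/(mol*K)).
T*dS = 252 * -0.0698 = -17.5896
dG = 40.94 - (-17.5896)
dG = 58.5296 kJ/mol, rounded to 4 dp:

58.5296 kJ/mol


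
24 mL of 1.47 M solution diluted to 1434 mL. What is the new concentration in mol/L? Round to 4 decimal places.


Dilution: M1*V1 = M2*V2, solve for M2.
M2 = M1*V1 / V2
M2 = 1.47 * 24 / 1434
M2 = 35.28 / 1434
M2 = 0.02460251 mol/L, rounded to 4 dp:

0.0246 mol/L


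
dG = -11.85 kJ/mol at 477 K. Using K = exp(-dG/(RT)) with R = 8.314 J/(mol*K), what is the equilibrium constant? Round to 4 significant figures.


dG is in kJ/mol; multiply by 1000 to match R in J/(mol*K).
RT = 8.314 * 477 = 3965.778 J/mol
exponent = -dG*1000 / (RT) = -(-11.85*1000) / 3965.778 = 2.98806438
K = exp(2.98806438)
K = 19.847229, rounded to 4 significant figures:

19.85


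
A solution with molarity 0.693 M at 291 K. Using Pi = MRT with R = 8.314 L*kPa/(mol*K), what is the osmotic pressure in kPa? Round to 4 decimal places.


Osmotic pressure (van't Hoff): Pi = M*R*T.
RT = 8.314 * 291 = 2419.374
Pi = 0.693 * 2419.374
Pi = 1676.626182 kPa, rounded to 4 dp:

1676.6262 kPa


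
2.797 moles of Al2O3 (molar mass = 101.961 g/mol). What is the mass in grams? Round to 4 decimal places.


mass = n * M
mass = 2.797 * 101.961
mass = 285.184917 g, rounded to 4 dp:

285.1849 g


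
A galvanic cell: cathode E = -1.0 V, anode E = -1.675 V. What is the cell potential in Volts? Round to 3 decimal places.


Standard cell potential: E_cell = E_cathode - E_anode.
E_cell = -1.0 - (-1.675)
E_cell = 0.675 V, rounded to 3 dp:

0.675 V


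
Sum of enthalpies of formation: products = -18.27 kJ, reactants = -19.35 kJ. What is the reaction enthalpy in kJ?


dH_rxn = sum(dH_f products) - sum(dH_f reactants)
dH_rxn = -18.27 - (-19.35)
dH_rxn = 1.08 kJ:

1.08 kJ


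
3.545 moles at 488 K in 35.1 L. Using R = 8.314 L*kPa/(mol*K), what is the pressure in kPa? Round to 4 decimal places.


PV = nRT, solve for P = nRT / V.
nRT = 3.545 * 8.314 * 488 = 14382.8874
P = 14382.8874 / 35.1
P = 409.76887179 kPa, rounded to 4 dp:

409.7689 kPa


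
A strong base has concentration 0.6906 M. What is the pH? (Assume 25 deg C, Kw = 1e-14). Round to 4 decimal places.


A strong base dissociates completely, so [OH-] equals the given concentration.
pOH = -log10([OH-]) = -log10(0.6906) = 0.160773
pH = 14 - pOH = 14 - 0.160773
pH = 13.839227, rounded to 4 dp:

13.8392


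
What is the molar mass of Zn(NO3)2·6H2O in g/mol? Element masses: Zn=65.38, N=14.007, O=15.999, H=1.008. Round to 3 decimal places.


M = sum(count * atomic_mass) over atoms.
M = 1*65.38 + 2*14.007 + 12*15.999 + 12*1.008
M = 65.38 + 28.014 + 191.988 + 12.096
M = 297.478 g/mol, rounded to 3 dp:

297.478 g/mol


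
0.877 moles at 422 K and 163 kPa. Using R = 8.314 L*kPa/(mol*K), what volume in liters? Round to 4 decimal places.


PV = nRT, solve for V = nRT / P.
nRT = 0.877 * 8.314 * 422 = 3076.9615
V = 3076.9615 / 163
V = 18.87706442 L, rounded to 4 dp:

18.8771 L


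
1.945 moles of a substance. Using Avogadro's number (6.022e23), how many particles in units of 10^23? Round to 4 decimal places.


N = n * NA, then divide by 1e23 for the requested units.
N / 1e23 = n * 6.022
N / 1e23 = 1.945 * 6.022
N / 1e23 = 11.71279, rounded to 4 dp:

11.7128


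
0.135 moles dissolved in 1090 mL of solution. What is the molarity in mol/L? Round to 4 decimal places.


Convert volume to liters: V_L = V_mL / 1000.
V_L = 1090 / 1000 = 1.09 L
M = n / V_L = 0.135 / 1.09
M = 0.12385321 mol/L, rounded to 4 dp:

0.1239 mol/L


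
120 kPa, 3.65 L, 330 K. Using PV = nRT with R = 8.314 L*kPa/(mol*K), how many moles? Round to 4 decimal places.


PV = nRT, solve for n = PV / (RT).
PV = 120 * 3.65 = 438.0
RT = 8.314 * 330 = 2743.62
n = 438.0 / 2743.62
n = 0.1596431 mol, rounded to 4 dp:

0.1596 mol
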